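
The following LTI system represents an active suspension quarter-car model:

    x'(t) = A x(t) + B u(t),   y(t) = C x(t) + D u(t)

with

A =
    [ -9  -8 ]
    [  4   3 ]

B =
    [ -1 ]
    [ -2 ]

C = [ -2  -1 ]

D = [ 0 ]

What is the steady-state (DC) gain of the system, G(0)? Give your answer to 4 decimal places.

-3.2000

G(0) = C(-A)^{-1}B + D = -C A^{-1} B + D.
det A = 5, so A^{-1} = (1/5)·adj(A) = [[3/5, 8/5], [-4/5, -9/5]]
A^{-1} B = [-19/5, 22/5]^T
C A^{-1} B = 16/5
G(0) = D - C A^{-1} B = 0 - (16/5) = -16/5 ≈ -3.2000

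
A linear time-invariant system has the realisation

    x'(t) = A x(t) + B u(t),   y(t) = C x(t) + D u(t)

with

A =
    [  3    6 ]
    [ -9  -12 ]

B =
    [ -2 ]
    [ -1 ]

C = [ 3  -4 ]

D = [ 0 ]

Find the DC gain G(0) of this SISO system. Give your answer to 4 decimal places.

G(0) = C(-A)^{-1}B + D = -C A^{-1} B + D.
det A = 18, so A^{-1} = (1/18)·adj(A) = [[-2/3, -1/3], [1/2, 1/6]]
A^{-1} B = [5/3, -7/6]^T
C A^{-1} B = 29/3
G(0) = D - C A^{-1} B = 0 - (29/3) = -29/3 ≈ -9.6667

-9.6667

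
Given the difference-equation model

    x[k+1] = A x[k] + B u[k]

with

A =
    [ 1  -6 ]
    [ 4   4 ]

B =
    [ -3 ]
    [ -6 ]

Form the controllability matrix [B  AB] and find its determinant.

306

AB = [[33], [-36]]
Controllability matrix C = [B  AB] = [[-3, 33], [-6, -36]]
det(C) = (-3)·(-36) - 33·(-6) = 108 - (-198) = 306
Since det(C) ≠ 0, rank(C) = 2 and the system is completely controllable.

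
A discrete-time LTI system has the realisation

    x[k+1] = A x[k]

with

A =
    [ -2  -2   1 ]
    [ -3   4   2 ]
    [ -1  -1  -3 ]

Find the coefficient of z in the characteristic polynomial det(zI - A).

Expand det(zI - A) for the 3×3 matrix.
p(z) = z^3 + z^2 - 17z - 49.
(Check: constant term = det(-A) = (-1)^3 det A = -49; coefficient of z^2 = -tr A = 1.)
The coefficient of z is -17.

-17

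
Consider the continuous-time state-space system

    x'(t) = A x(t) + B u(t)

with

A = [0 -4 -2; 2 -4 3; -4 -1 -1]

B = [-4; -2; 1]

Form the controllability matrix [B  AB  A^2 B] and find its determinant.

AB = [[6], [3], [17]]
A^2B = [[-46], [51], [-44]]
Controllability matrix C = [B  AB  A^2B] = [[-4, 6, -46], [-2, 3, 51], [1, 17, -44]]
Expanding along the first row, det(C) = (-4)·(3·(-44) - 51·17) - 6·((-2)·(-44) - 51·1) + (-46)·((-2)·17 - 3·1) = (-4)·(-999) - 6·37 + (-46)·(-37) = 5476
Since det(C) ≠ 0, rank(C) = 3 and the system is completely controllable.

5476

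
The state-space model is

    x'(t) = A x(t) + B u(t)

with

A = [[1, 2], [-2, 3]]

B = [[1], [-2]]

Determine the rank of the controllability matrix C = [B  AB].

AB = [[-3], [-8]]
Controllability matrix C = [B  AB] = [[1, -3], [-2, -8]]
det(C) = 1·(-8) - (-3)·(-2) = -8 - 6 = -14 ≠ 0, so rank(C) = 2.
rank(C) = 2 = n, so the pair (A, B) is completely controllable.

2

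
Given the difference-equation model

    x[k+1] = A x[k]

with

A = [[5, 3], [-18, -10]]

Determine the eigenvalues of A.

-4, -1

det(zI - A) = z^2 - (tr A)z + det A, with tr A = 5 + (-10) = -5 and det A = 5·(-10) - 3·(-18) = -50 - (-54) = 4.
So p(z) = det(zI - A) = z^2 + 5z + 4.
Factor z^2 + 5z + 4: two numbers with sum -5 and product 4 are -1 and -4, so z^2 + 5z + 4 = (z + 1)(z + 4).
Hence p(z) = (z + 1) (z + 4), with roots -4, -1.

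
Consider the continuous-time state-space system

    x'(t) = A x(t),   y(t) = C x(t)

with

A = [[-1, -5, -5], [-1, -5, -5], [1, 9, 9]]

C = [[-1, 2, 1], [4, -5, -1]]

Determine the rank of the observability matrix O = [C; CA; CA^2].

2

CA = [[0, 4, 4], [0, -4, -4]]
CA^2 = [[0, 16, 16], [0, -16, -16]]
Observability matrix O = [C; CA; CA^2] = [[-1, 2, 1], [4, -5, -1], [0, 4, 4], [0, -4, -4], [0, 16, 16], [0, -16, -16]]
The columns c1, c2, c3 of O are linearly dependent: -c1 - c2 + c3 = 0 (check each entry), so rank(O) ≤ 2.
The 2×2 minor from rows 1, 2, columns 1, 2 is (-1)·(-5) - 2·4 = 5 - 8 = -3 ≠ 0, so rank(O) = 2.
rank(O) = 2 < n = 3, so the pair (A, C) is not completely observable.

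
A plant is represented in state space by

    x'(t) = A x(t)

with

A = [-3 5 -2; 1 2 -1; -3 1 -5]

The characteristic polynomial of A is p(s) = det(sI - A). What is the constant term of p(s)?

Expand det(sI - A) for the 3×3 matrix.
p(s) = s^3 + 6s^2 - 11s - 53.
(Check: constant term = det(-A) = (-1)^3 det A = -53; coefficient of s^2 = -tr A = 6.)
The constant term is -53.

-53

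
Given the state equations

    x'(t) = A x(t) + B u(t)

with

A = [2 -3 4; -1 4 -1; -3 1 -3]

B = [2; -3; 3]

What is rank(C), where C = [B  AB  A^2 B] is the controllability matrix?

AB = [[25], [-17], [-18]]
A^2B = [[29], [-75], [-38]]
Controllability matrix C = [B  AB  A^2B] = [[2, 25, 29], [-3, -17, -75], [3, -18, -38]]
det(C) = 2·((-17)·(-38) - (-75)·(-18)) - 25·((-3)·(-38) - (-75)·3) + 29·((-3)·(-18) - (-17)·3) = 2·(-704) - 25·339 + 29·105 = -6838 ≠ 0, so rank(C) = 3.
rank(C) = 3 = n, so the pair (A, B) is completely controllable.

3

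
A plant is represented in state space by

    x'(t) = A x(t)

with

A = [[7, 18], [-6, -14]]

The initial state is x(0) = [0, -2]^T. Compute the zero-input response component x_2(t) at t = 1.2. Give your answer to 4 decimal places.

0.5245

det(sI - A) = s^2 - (tr A)s + det A, with tr A = 7 + (-14) = -7 and det A = 7·(-14) - 18·(-6) = -98 - (-108) = 10.
So p(s) = det(sI - A) = s^2 + 7s + 10.
Factor s^2 + 7s + 10: two numbers with sum -7 and product 10 are -2 and -5, so s^2 + 7s + 10 = (s + 2)(s + 5).
Hence p(s) = (s + 2) (s + 5), with roots -5, -2.
The eigenvalues -5, -2 are distinct and real, so A is diagonalisable and x(t) = e^{At} x(0) = V diag(e^{λ_i t}) V^{-1} x(0), where the columns of V are the eigenvectors.
λ = -5: A - (-5)I = [[12, 18], [-6, -9]]. Row 1 gives 12·v1 + 18·v2 = 0, so take v_1 = [3, -2]^T.
λ = -2: A - (-2)I = [[9, 18], [-6, -12]]. Row 1 gives 9·v1 + 18·v2 = 0, so take v_2 = [2, -1]^T.
V = [v_1 v_2] = [[3, 2], [-2, -1]] has det V = 1, so V^{-1} = adj(V)/det V = [[-1, -2], [2, 3]].
Modal coordinates z(0) = V^{-1} x(0): (-1)·0 + (-2)·(-2) = 4; 2·0 + 3·(-2) = -6; so z(0) = [4, -6]^T.
x_2(t) = Σ_i (v_i)_2 · z_i(0) · e^{λ_i t} (row 2 of V times the modal terms).
x_2(1.2) = (-2)·4·e^{-5·1.2} + (-1)·(-6)·e^{-2·1.2} = (-8)·0.002479 + 6·0.090718 = 0.5245.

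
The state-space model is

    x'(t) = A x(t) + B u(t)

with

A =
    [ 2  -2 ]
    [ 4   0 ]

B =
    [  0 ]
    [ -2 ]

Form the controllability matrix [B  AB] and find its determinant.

AB = [[4], [0]]
Controllability matrix C = [B  AB] = [[0, 4], [-2, 0]]
det(C) = 0·0 - 4·(-2) = 0 - (-8) = 8
Since det(C) ≠ 0, rank(C) = 2 and the system is completely controllable.

8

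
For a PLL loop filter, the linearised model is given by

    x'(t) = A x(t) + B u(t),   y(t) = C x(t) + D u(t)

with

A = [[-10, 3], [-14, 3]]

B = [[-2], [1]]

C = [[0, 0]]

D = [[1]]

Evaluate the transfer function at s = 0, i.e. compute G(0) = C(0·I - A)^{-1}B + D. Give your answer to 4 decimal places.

G(0) = C(-A)^{-1}B + D = -C A^{-1} B + D.
det A = 12, so A^{-1} = (1/12)·adj(A) = [[1/4, -1/4], [7/6, -5/6]]
A^{-1} B = [-3/4, -19/6]^T
C A^{-1} B = 0
G(0) = D - C A^{-1} B = 1 - (0) = 1

1.0000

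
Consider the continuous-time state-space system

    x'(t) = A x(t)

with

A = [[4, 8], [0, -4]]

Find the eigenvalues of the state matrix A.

-4, 4

det(sI - A) = s^2 - (tr A)s + det A, with tr A = 4 + (-4) = 0 and det A = 4·(-4) - 8·0 = -16 - 0 = -16.
So p(s) = det(sI - A) = s^2 - 16.
Factor s^2 - 16: two numbers with sum 0 and product -16 are 4 and -4, so s^2 - 16 = (s - 4)(s + 4).
Hence p(s) = (s - 4) (s + 4), with roots -4, 4.
At least one eigenvalue has non-negative real part, so the system is not asymptotically stable.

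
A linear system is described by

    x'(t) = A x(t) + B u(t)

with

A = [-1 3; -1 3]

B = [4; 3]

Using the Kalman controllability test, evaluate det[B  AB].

5

AB = [[5], [5]]
Controllability matrix C = [B  AB] = [[4, 5], [3, 5]]
det(C) = 4·5 - 5·3 = 20 - 15 = 5
Since det(C) ≠ 0, rank(C) = 2 and the system is completely controllable.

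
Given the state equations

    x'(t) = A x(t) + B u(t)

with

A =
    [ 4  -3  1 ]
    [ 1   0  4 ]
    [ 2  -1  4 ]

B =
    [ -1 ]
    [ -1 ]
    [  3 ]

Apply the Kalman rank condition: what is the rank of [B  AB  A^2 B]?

3

AB = [[2], [11], [11]]
A^2B = [[-14], [46], [37]]
Controllability matrix C = [B  AB  A^2B] = [[-1, 2, -14], [-1, 11, 46], [3, 11, 37]]
det(C) = (-1)·(11·37 - 46·11) - 2·((-1)·37 - 46·3) + (-14)·((-1)·11 - 11·3) = (-1)·(-99) - 2·(-175) + (-14)·(-44) = 1065 ≠ 0, so rank(C) = 3.
rank(C) = 3 = n, so the pair (A, B) is completely controllable.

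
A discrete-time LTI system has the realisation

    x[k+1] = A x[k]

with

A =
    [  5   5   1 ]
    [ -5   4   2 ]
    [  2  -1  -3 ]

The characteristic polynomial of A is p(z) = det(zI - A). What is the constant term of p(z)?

Expand det(zI - A) for the 3×3 matrix.
p(z) = z^3 - 6z^2 + 18z + 108.
(Check: constant term = det(-A) = (-1)^3 det A = 108; coefficient of z^2 = -tr A = -6.)
The constant term is 108.

108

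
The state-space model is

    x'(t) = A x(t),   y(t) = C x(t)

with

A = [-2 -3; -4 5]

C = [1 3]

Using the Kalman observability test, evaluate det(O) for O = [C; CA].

CA = [[-14, 12]]
Observability matrix O = [C; CA] = [[1, 3], [-14, 12]]
det(O) = 1·12 - 3·(-14) = 12 - (-42) = 54
Since det(O) ≠ 0, rank(O) = 2 and the system is completely observable.

54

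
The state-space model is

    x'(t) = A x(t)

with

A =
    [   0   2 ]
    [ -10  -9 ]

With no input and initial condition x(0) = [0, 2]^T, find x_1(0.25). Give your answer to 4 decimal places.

det(sI - A) = s^2 - (tr A)s + det A, with tr A = 0 + (-9) = -9 and det A = 0·(-9) - 2·(-10) = 0 - (-20) = 20.
So p(s) = det(sI - A) = s^2 + 9s + 20.
Factor s^2 + 9s + 20: two numbers with sum -9 and product 20 are -4 and -5, so s^2 + 9s + 20 = (s + 4)(s + 5).
Hence p(s) = (s + 4) (s + 5), with roots -5, -4.
The eigenvalues -5, -4 are distinct and real, so A is diagonalisable and x(t) = e^{At} x(0) = V diag(e^{λ_i t}) V^{-1} x(0), where the columns of V are the eigenvectors.
λ = -5: A - (-5)I = [[5, 2], [-10, -4]]. Row 1 gives 5·v1 + 2·v2 = 0, so take v_1 = [-2, 5]^T.
λ = -4: A - (-4)I = [[4, 2], [-10, -5]]. Row 1 gives 4·v1 + 2·v2 = 0, so take v_2 = [1, -2]^T.
V = [v_1 v_2] = [[-2, 1], [5, -2]] has det V = -1, so V^{-1} = adj(V)/det V = [[2, 1], [5, 2]].
Modal coordinates z(0) = V^{-1} x(0): 2·0 + 1·2 = 2; 5·0 + 2·2 = 4; so z(0) = [2, 4]^T.
x_1(t) = Σ_i (v_i)_1 · z_i(0) · e^{λ_i t} (row 1 of V times the modal terms).
x_1(0.25) = (-2)·2·e^{-5·0.25} + 1·4·e^{-4·0.25} = (-4)·0.286505 + 4·0.367879 = 0.3255.

0.3255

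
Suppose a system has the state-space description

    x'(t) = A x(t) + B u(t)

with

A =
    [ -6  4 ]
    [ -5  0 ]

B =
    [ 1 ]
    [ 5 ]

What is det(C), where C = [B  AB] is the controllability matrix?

-75

AB = [[14], [-5]]
Controllability matrix C = [B  AB] = [[1, 14], [5, -5]]
det(C) = 1·(-5) - 14·5 = -5 - 70 = -75
Since det(C) ≠ 0, rank(C) = 2 and the system is completely controllable.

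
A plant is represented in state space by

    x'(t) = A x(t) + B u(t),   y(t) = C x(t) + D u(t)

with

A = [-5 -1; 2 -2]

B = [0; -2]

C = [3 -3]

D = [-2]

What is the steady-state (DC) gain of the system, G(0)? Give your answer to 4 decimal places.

1.0000

G(0) = C(-A)^{-1}B + D = -C A^{-1} B + D.
det A = 12, so A^{-1} = (1/12)·adj(A) = [[-1/6, 1/12], [-1/6, -5/12]]
A^{-1} B = [-1/6, 5/6]^T
C A^{-1} B = -3
G(0) = D - C A^{-1} B = -2 - (-3) = 1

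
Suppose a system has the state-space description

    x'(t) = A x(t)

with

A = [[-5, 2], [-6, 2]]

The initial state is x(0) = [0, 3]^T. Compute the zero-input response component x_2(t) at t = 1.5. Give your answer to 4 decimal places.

2.2295

det(sI - A) = s^2 - (tr A)s + det A, with tr A = (-5) + 2 = -3 and det A = (-5)·2 - 2·(-6) = -10 - (-12) = 2.
So p(s) = det(sI - A) = s^2 + 3s + 2.
Factor s^2 + 3s + 2: two numbers with sum -3 and product 2 are -1 and -2, so s^2 + 3s + 2 = (s + 1)(s + 2).
Hence p(s) = (s + 1) (s + 2), with roots -2, -1.
The eigenvalues -2, -1 are distinct and real, so A is diagonalisable and x(t) = e^{At} x(0) = V diag(e^{λ_i t}) V^{-1} x(0), where the columns of V are the eigenvectors.
λ = -2: A - (-2)I = [[-3, 2], [-6, 4]]. Row 1 gives (-3)·v1 + 2·v2 = 0, so take v_1 = [2, 3]^T.
λ = -1: A - (-1)I = [[-4, 2], [-6, 3]]. Row 1 gives (-4)·v1 + 2·v2 = 0, so take v_2 = [1, 2]^T.
V = [v_1 v_2] = [[2, 1], [3, 2]] has det V = 1, so V^{-1} = adj(V)/det V = [[2, -1], [-3, 2]].
Modal coordinates z(0) = V^{-1} x(0): 2·0 + (-1)·3 = -3; (-3)·0 + 2·3 = 6; so z(0) = [-3, 6]^T.
x_2(t) = Σ_i (v_i)_2 · z_i(0) · e^{λ_i t} (row 2 of V times the modal terms).
x_2(1.5) = 3·(-3)·e^{-2·1.5} + 2·6·e^{-1·1.5} = (-9)·0.049787 + 12·0.223130 = 2.2295.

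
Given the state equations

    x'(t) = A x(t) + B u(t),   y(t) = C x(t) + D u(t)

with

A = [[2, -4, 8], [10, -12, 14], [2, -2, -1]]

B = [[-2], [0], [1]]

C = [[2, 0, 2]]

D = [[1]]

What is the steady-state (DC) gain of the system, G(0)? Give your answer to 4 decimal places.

G(0) = C(-A)^{-1}B + D = -C A^{-1} B + D.
det A = -40, so A^{-1} = (1/-40)·adj(A) = [[-1, 1/2, -1], [-19/20, 9/20, -13/10], [-1/10, 1/10, -2/5]]
A^{-1} B = [1, 3/5, -1/5]^T
C A^{-1} B = 8/5
G(0) = D - C A^{-1} B = 1 - (8/5) = -3/5 ≈ -0.6000

-0.6000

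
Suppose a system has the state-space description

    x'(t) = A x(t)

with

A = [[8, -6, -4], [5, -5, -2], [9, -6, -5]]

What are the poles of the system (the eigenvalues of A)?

det(sI - A) = s^3 - (tr A)s^2 + (M11 + M22 + M33)s - det A, where Mii is the 2×2 principal minor of A obtained by deleting row i and column i.
tr A = 8 + (-5) + (-5) = -2; M11 = (-5)·(-5) - (-2)·(-6) = 25 - 12 = 13; M22 = 8·(-5) - (-4)·9 = -40 - (-36) = -4; M33 = 8·(-5) - (-6)·5 = -40 - (-30) = -10; sum of minors = -1.
det A = 8·((-5)·(-5) - (-2)·(-6)) - (-6)·(5·(-5) - (-2)·9) + (-4)·(5·(-6) - (-5)·9) = 8·13 - (-6)·(-7) + (-4)·15 = 2.
So p(s) = det(sI - A) = s^3 + 2s^2 - s - 2.
Rational-root test: any integer root divides -2. Testing small divisors, s = -1 works: p(-1) = -1 + 2 + 1 + (-2) = 0, so (s + 1) is a factor.
Dividing, p(s) = (s + 1)(s^2 + s - 2).
Factor s^2 + s - 2: two numbers with sum -1 and product -2 are 1 and -2, so s^2 + s - 2 = (s - 1)(s + 2).
Hence p(s) = (s - 1) (s + 1) (s + 2), with roots -2, -1, 1.
At least one eigenvalue has non-negative real part, so the system is not asymptotically stable.

-2, -1, 1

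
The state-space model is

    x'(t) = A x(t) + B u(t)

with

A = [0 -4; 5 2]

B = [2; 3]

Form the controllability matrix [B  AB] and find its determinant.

AB = [[-12], [16]]
Controllability matrix C = [B  AB] = [[2, -12], [3, 16]]
det(C) = 2·16 - (-12)·3 = 32 - (-36) = 68
Since det(C) ≠ 0, rank(C) = 2 and the system is completely controllable.

68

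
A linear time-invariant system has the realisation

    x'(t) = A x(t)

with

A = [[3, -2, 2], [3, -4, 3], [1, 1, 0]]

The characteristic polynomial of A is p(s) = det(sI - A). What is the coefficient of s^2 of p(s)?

1

Expand det(sI - A) for the 3×3 matrix.
p(s) = s^3 + s^2 - 11s + 1.
(Check: constant term = det(-A) = (-1)^3 det A = 1; coefficient of s^2 = -tr A = 1.)
The coefficient of s^2 is 1.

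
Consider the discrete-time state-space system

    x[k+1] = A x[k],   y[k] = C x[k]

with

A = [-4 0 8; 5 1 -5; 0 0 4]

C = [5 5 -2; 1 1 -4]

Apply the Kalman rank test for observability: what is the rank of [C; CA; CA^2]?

CA = [[5, 5, 7], [1, 1, -13]]
CA^2 = [[5, 5, 43], [1, 1, -49]]
Observability matrix O = [C; CA; CA^2] = [[5, 5, -2], [1, 1, -4], [5, 5, 7], [1, 1, -13], [5, 5, 43], [1, 1, -49]]
The columns c1, c2, c3 of O are linearly dependent: -c1 + c2 = 0 (check each entry), so rank(O) ≤ 2.
The 2×2 minor from rows 1, 2, columns 1, 3 is 5·(-4) - (-2)·1 = -20 - (-2) = -18 ≠ 0, so rank(O) = 2.
rank(O) = 2 < n = 3, so the pair (A, C) is not completely observable.

2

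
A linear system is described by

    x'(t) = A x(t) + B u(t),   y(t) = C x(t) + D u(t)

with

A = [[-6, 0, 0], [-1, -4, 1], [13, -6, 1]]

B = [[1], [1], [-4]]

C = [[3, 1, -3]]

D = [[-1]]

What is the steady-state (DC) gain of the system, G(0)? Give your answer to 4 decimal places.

G(0) = C(-A)^{-1}B + D = -C A^{-1} B + D.
det A = -12, so A^{-1} = (1/-12)·adj(A) = [[-1/6, 0, 0], [-7/6, 1/2, -1/2], [-29/6, 3, -2]]
A^{-1} B = [-1/6, 4/3, 37/6]^T
C A^{-1} B = -53/3
G(0) = D - C A^{-1} B = -1 - (-53/3) = 50/3 ≈ 16.6667

16.6667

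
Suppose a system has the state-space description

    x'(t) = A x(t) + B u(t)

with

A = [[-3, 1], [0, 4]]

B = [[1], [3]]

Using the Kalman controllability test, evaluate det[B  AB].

12

AB = [[0], [12]]
Controllability matrix C = [B  AB] = [[1, 0], [3, 12]]
det(C) = 1·12 - 0·3 = 12 - 0 = 12
Since det(C) ≠ 0, rank(C) = 2 and the system is completely controllable.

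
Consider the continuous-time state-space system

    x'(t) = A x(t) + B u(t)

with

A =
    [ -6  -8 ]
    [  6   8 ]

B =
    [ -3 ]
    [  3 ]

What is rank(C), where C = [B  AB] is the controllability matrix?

AB = [[-6], [6]]
Controllability matrix C = [B  AB] = [[-3, -6], [3, 6]]
Every column of C is a scalar multiple of column 1 = [-3, 3] (multipliers 1, 2), so the columns span a one-dimensional space.
C ≠ 0, hence rank(C) = 1.
rank(C) = 1 < n = 2, so the pair (A, B) is not completely controllable.

1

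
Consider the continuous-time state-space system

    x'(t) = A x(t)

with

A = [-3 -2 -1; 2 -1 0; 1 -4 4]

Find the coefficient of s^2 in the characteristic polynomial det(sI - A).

0

Expand det(sI - A) for the 3×3 matrix.
p(s) = s^3 - 8s - 35.
(Check: constant term = det(-A) = (-1)^3 det A = -35; coefficient of s^2 = -tr A = 0.)
The coefficient of s^2 is 0.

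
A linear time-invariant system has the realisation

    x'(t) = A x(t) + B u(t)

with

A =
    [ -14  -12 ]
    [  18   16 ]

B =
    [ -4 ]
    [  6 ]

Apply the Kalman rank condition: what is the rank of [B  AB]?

AB = [[-16], [24]]
Controllability matrix C = [B  AB] = [[-4, -16], [6, 24]]
Every column of C is a scalar multiple of column 1 = [-4, 6] (multipliers 1, 4), so the columns span a one-dimensional space.
C ≠ 0, hence rank(C) = 1.
rank(C) = 1 < n = 2, so the pair (A, B) is not completely controllable.

1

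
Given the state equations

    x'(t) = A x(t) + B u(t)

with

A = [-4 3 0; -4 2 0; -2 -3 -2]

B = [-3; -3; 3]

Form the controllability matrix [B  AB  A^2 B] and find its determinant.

108

AB = [[3], [6], [9]]
A^2B = [[6], [0], [-42]]
Controllability matrix C = [B  AB  A^2B] = [[-3, 3, 6], [-3, 6, 0], [3, 9, -42]]
Expanding along the first row, det(C) = (-3)·(6·(-42) - 0·9) - 3·((-3)·(-42) - 0·3) + 6·((-3)·9 - 6·3) = (-3)·(-252) - 3·126 + 6·(-45) = 108
Since det(C) ≠ 0, rank(C) = 3 and the system is completely controllable.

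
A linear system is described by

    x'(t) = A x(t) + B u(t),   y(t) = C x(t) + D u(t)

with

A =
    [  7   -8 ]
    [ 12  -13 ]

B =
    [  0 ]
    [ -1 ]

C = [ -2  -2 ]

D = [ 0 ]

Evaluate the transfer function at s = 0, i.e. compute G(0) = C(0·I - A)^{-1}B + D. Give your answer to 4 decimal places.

G(0) = C(-A)^{-1}B + D = -C A^{-1} B + D.
det A = 5, so A^{-1} = (1/5)·adj(A) = [[-13/5, 8/5], [-12/5, 7/5]]
A^{-1} B = [-8/5, -7/5]^T
C A^{-1} B = 6
G(0) = D - C A^{-1} B = 0 - (6) = -6

-6.0000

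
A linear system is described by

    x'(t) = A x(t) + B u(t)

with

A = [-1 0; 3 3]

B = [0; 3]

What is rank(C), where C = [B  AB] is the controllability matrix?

1

AB = [[0], [9]]
Controllability matrix C = [B  AB] = [[0, 0], [3, 9]]
Every column of C is a scalar multiple of column 1 = [0, 3] (multipliers 1, 3), so the columns span a one-dimensional space.
C ≠ 0, hence rank(C) = 1.
rank(C) = 1 < n = 2, so the pair (A, B) is not completely controllable.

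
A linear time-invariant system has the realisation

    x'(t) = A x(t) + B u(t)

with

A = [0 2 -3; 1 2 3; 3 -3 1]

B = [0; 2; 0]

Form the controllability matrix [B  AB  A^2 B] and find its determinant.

AB = [[4], [4], [-6]]
A^2B = [[26], [-6], [-6]]
Controllability matrix C = [B  AB  A^2B] = [[0, 4, 26], [2, 4, -6], [0, -6, -6]]
Expanding along the first row, det(C) = 0·(4·(-6) - (-6)·(-6)) - 4·(2·(-6) - (-6)·0) + 26·(2·(-6) - 4·0) = 0·(-60) - 4·(-12) + 26·(-12) = -264
Since det(C) ≠ 0, rank(C) = 3 and the system is completely controllable.

-264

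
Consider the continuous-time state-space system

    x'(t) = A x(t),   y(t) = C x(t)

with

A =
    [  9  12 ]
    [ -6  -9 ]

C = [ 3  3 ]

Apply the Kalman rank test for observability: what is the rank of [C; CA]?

1

CA = [[9, 9]]
Observability matrix O = [C; CA] = [[3, 3], [9, 9]]
Every row of O is a scalar multiple of row 1 = [3, 3] (multipliers 1, 3), so the rows span a one-dimensional space.
O ≠ 0, hence rank(O) = 1.
rank(O) = 1 < n = 2, so the pair (A, C) is not completely observable.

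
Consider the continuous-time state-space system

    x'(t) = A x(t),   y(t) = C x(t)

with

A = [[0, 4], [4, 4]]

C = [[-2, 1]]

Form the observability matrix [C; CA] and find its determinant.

4

CA = [[4, -4]]
Observability matrix O = [C; CA] = [[-2, 1], [4, -4]]
det(O) = (-2)·(-4) - 1·4 = 8 - 4 = 4
Since det(O) ≠ 0, rank(O) = 2 and the system is completely observable.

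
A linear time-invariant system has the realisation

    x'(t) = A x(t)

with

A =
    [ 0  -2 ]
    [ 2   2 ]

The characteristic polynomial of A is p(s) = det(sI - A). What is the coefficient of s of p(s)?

-2

For a 2×2 matrix, det(sI - A) = s^2 - (tr A)s + det A.
tr A = 2, det A = 4.
So p(s) = s^2 - 2s + 4.
The coefficient of s is -2.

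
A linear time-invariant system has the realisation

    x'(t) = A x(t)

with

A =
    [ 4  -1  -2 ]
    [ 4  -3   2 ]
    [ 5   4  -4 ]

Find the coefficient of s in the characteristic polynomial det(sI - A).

Expand det(sI - A) for the 3×3 matrix.
p(s) = s^3 + 3s^2 - 10s + 72.
(Check: constant term = det(-A) = (-1)^3 det A = 72; coefficient of s^2 = -tr A = 3.)
The coefficient of s is -10.

-10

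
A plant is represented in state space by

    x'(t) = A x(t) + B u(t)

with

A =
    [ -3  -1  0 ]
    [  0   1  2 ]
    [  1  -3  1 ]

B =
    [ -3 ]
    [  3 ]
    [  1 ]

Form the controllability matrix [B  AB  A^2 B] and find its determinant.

1993

AB = [[6], [5], [-11]]
A^2B = [[-23], [-17], [-20]]
Controllability matrix C = [B  AB  A^2B] = [[-3, 6, -23], [3, 5, -17], [1, -11, -20]]
Expanding along the first row, det(C) = (-3)·(5·(-20) - (-17)·(-11)) - 6·(3·(-20) - (-17)·1) + (-23)·(3·(-11) - 5·1) = (-3)·(-287) - 6·(-43) + (-23)·(-38) = 1993
Since det(C) ≠ 0, rank(C) = 3 and the system is completely controllable.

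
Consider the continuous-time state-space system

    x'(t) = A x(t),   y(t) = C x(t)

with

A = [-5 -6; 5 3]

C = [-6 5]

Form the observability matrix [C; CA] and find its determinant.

CA = [[55, 51]]
Observability matrix O = [C; CA] = [[-6, 5], [55, 51]]
det(O) = (-6)·51 - 5·55 = -306 - 275 = -581
Since det(O) ≠ 0, rank(O) = 2 and the system is completely observable.

-581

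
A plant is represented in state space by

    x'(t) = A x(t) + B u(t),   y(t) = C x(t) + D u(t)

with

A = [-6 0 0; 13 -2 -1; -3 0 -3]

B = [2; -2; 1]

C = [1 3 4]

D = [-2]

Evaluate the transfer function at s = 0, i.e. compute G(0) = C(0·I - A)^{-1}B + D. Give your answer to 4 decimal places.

G(0) = C(-A)^{-1}B + D = -C A^{-1} B + D.
det A = -36, so A^{-1} = (1/-36)·adj(A) = [[-1/6, 0, 0], [-7/6, -1/2, 1/6], [1/6, 0, -1/3]]
A^{-1} B = [-1/3, -7/6, 0]^T
C A^{-1} B = -23/6
G(0) = D - C A^{-1} B = -2 - (-23/6) = 11/6 ≈ 1.8333

1.8333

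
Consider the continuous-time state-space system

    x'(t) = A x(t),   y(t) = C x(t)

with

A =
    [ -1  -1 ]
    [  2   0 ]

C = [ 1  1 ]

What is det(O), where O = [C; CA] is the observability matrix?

-2

CA = [[1, -1]]
Observability matrix O = [C; CA] = [[1, 1], [1, -1]]
det(O) = 1·(-1) - 1·1 = -1 - 1 = -2
Since det(O) ≠ 0, rank(O) = 2 and the system is completely observable.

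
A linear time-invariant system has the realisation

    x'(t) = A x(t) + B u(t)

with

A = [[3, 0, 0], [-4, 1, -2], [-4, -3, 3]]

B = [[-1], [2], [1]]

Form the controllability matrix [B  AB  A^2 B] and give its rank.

3

AB = [[-3], [4], [1]]
A^2B = [[-9], [14], [3]]
Controllability matrix C = [B  AB  A^2B] = [[-1, -3, -9], [2, 4, 14], [1, 1, 3]]
det(C) = (-1)·(4·3 - 14·1) - (-3)·(2·3 - 14·1) + (-9)·(2·1 - 4·1) = (-1)·(-2) - (-3)·(-8) + (-9)·(-2) = -4 ≠ 0, so rank(C) = 3.
rank(C) = 3 = n, so the pair (A, B) is completely controllable.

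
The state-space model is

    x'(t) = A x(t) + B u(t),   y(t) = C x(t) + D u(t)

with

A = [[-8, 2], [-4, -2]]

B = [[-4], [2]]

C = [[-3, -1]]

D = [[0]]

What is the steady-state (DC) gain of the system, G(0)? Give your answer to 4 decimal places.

G(0) = C(-A)^{-1}B + D = -C A^{-1} B + D.
det A = 24, so A^{-1} = (1/24)·adj(A) = [[-1/12, -1/12], [1/6, -1/3]]
A^{-1} B = [1/6, -4/3]^T
C A^{-1} B = 5/6
G(0) = D - C A^{-1} B = 0 - (5/6) = -5/6 ≈ -0.8333

-0.8333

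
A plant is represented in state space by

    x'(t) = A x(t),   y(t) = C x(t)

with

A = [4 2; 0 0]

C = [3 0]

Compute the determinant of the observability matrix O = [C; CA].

CA = [[12, 6]]
Observability matrix O = [C; CA] = [[3, 0], [12, 6]]
det(O) = 3·6 - 0·12 = 18 - 0 = 18
Since det(O) ≠ 0, rank(O) = 2 and the system is completely observable.

18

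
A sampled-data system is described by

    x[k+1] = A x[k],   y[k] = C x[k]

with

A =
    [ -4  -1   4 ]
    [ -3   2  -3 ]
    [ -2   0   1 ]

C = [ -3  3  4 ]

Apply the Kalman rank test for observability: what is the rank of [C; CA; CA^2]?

CA = [[-5, 9, -17]]
CA^2 = [[27, 23, -64]]
Observability matrix O = [C; CA; CA^2] = [[-3, 3, 4], [-5, 9, -17], [27, 23, -64]]
det(O) = (-3)·(9·(-64) - (-17)·23) - 3·((-5)·(-64) - (-17)·27) + 4·((-5)·23 - 9·27) = (-3)·(-185) - 3·779 + 4·(-358) = -3214 ≠ 0, so rank(O) = 3.
rank(O) = 3 = n, so the pair (A, C) is completely observable.

3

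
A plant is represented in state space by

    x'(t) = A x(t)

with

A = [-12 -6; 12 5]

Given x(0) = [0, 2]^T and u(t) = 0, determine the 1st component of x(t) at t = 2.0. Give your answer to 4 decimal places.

-0.0257

det(sI - A) = s^2 - (tr A)s + det A, with tr A = (-12) + 5 = -7 and det A = (-12)·5 - (-6)·12 = -60 - (-72) = 12.
So p(s) = det(sI - A) = s^2 + 7s + 12.
Factor s^2 + 7s + 12: two numbers with sum -7 and product 12 are -3 and -4, so s^2 + 7s + 12 = (s + 3)(s + 4).
Hence p(s) = (s + 3) (s + 4), with roots -4, -3.
The eigenvalues -4, -3 are distinct and real, so A is diagonalisable and x(t) = e^{At} x(0) = V diag(e^{λ_i t}) V^{-1} x(0), where the columns of V are the eigenvectors.
λ = -4: A - (-4)I = [[-8, -6], [12, 9]]. Row 1 gives (-8)·v1 + (-6)·v2 = 0, so take v_1 = [-3, 4]^T.
λ = -3: A - (-3)I = [[-9, -6], [12, 8]]. Row 1 gives (-9)·v1 + (-6)·v2 = 0, so take v_2 = [2, -3]^T.
V = [v_1 v_2] = [[-3, 2], [4, -3]] has det V = 1, so V^{-1} = adj(V)/det V = [[-3, -2], [-4, -3]].
Modal coordinates z(0) = V^{-1} x(0): (-3)·0 + (-2)·2 = -4; (-4)·0 + (-3)·2 = -6; so z(0) = [-4, -6]^T.
x_1(t) = Σ_i (v_i)_1 · z_i(0) · e^{λ_i t} (row 1 of V times the modal terms).
x_1(2.0) = (-3)·(-4)·e^{-4·2.0} + 2·(-6)·e^{-3·2.0} = 12·0.000335 + (-12)·0.002479 = -0.0257.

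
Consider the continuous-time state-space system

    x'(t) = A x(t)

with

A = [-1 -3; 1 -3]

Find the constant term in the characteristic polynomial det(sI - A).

For a 2×2 matrix, det(sI - A) = s^2 - (tr A)s + det A.
tr A = -4, det A = 6.
So p(s) = s^2 + 4s + 6.
The constant term is 6.

6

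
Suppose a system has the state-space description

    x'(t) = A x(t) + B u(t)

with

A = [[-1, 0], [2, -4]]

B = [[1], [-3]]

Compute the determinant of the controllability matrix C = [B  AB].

11

AB = [[-1], [14]]
Controllability matrix C = [B  AB] = [[1, -1], [-3, 14]]
det(C) = 1·14 - (-1)·(-3) = 14 - 3 = 11
Since det(C) ≠ 0, rank(C) = 2 and the system is completely controllable.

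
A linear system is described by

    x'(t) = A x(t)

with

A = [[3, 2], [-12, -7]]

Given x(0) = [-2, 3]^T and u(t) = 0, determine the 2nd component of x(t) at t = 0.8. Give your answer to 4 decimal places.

det(sI - A) = s^2 - (tr A)s + det A, with tr A = 3 + (-7) = -4 and det A = 3·(-7) - 2·(-12) = -21 - (-24) = 3.
So p(s) = det(sI - A) = s^2 + 4s + 3.
Factor s^2 + 4s + 3: two numbers with sum -4 and product 3 are -1 and -3, so s^2 + 4s + 3 = (s + 1)(s + 3).
Hence p(s) = (s + 1) (s + 3), with roots -3, -1.
The eigenvalues -3, -1 are distinct and real, so A is diagonalisable and x(t) = e^{At} x(0) = V diag(e^{λ_i t}) V^{-1} x(0), where the columns of V are the eigenvectors.
λ = -3: A - (-3)I = [[6, 2], [-12, -4]]. Row 1 gives 6·v1 + 2·v2 = 0, so take v_1 = [-1, 3]^T.
λ = -1: A - (-1)I = [[4, 2], [-12, -6]]. Row 1 gives 4·v1 + 2·v2 = 0, so take v_2 = [1, -2]^T.
V = [v_1 v_2] = [[-1, 1], [3, -2]] has det V = -1, so V^{-1} = adj(V)/det V = [[2, 1], [3, 1]].
Modal coordinates z(0) = V^{-1} x(0): 2·(-2) + 1·3 = -1; 3·(-2) + 1·3 = -3; so z(0) = [-1, -3]^T.
x_2(t) = Σ_i (v_i)_2 · z_i(0) · e^{λ_i t} (row 2 of V times the modal terms).
x_2(0.8) = 3·(-1)·e^{-3·0.8} + (-2)·(-3)·e^{-1·0.8} = (-3)·0.090718 + 6·0.449329 = 2.4238.

2.4238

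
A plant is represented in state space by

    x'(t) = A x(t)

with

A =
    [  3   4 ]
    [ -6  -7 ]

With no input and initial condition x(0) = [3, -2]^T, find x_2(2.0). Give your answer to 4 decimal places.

det(sI - A) = s^2 - (tr A)s + det A, with tr A = 3 + (-7) = -4 and det A = 3·(-7) - 4·(-6) = -21 - (-24) = 3.
So p(s) = det(sI - A) = s^2 + 4s + 3.
Factor s^2 + 4s + 3: two numbers with sum -4 and product 3 are -1 and -3, so s^2 + 4s + 3 = (s + 1)(s + 3).
Hence p(s) = (s + 1) (s + 3), with roots -3, -1.
The eigenvalues -3, -1 are distinct and real, so A is diagonalisable and x(t) = e^{At} x(0) = V diag(e^{λ_i t}) V^{-1} x(0), where the columns of V are the eigenvectors.
λ = -3: A - (-3)I = [[6, 4], [-6, -4]]. Row 1 gives 6·v1 + 4·v2 = 0, so take v_1 = [-2, 3]^T.
λ = -1: A - (-1)I = [[4, 4], [-6, -6]]. Row 1 gives 4·v1 + 4·v2 = 0, so take v_2 = [1, -1]^T.
V = [v_1 v_2] = [[-2, 1], [3, -1]] has det V = -1, so V^{-1} = adj(V)/det V = [[1, 1], [3, 2]].
Modal coordinates z(0) = V^{-1} x(0): 1·3 + 1·(-2) = 1; 3·3 + 2·(-2) = 5; so z(0) = [1, 5]^T.
x_2(t) = Σ_i (v_i)_2 · z_i(0) · e^{λ_i t} (row 2 of V times the modal terms).
x_2(2.0) = 3·1·e^{-3·2.0} + (-1)·5·e^{-1·2.0} = 3·0.002479 + (-5)·0.135335 = -0.6692.

-0.6692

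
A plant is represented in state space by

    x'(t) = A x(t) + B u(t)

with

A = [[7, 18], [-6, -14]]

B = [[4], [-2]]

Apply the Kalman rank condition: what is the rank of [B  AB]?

AB = [[-8], [4]]
Controllability matrix C = [B  AB] = [[4, -8], [-2, 4]]
Every column of C is a scalar multiple of column 1 = [4, -2] (multipliers 1, -2), so the columns span a one-dimensional space.
C ≠ 0, hence rank(C) = 1.
rank(C) = 1 < n = 2, so the pair (A, B) is not completely controllable.

1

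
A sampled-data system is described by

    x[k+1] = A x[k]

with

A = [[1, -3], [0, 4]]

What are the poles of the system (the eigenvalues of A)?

1, 4

det(zI - A) = z^2 - (tr A)z + det A, with tr A = 1 + 4 = 5 and det A = 1·4 - (-3)·0 = 4 - 0 = 4.
So p(z) = det(zI - A) = z^2 - 5z + 4.
Factor z^2 - 5z + 4: two numbers with sum 5 and product 4 are 4 and 1, so z^2 - 5z + 4 = (z - 4)(z - 1).
Hence p(z) = (z - 4) (z - 1), with roots 1, 4.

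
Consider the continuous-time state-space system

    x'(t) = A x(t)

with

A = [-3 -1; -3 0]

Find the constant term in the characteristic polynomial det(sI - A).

For a 2×2 matrix, det(sI - A) = s^2 - (tr A)s + det A.
tr A = -3, det A = -3.
So p(s) = s^2 + 3s - 3.
The constant term is -3.

-3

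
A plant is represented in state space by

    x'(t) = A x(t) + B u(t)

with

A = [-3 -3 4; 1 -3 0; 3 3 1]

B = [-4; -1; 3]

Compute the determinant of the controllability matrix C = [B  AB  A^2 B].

AB = [[27], [-1], [-12]]
A^2B = [[-126], [30], [66]]
Controllability matrix C = [B  AB  A^2B] = [[-4, 27, -126], [-1, -1, 30], [3, -12, 66]]
Expanding along the first row, det(C) = (-4)·((-1)·66 - 30·(-12)) - 27·((-1)·66 - 30·3) + (-126)·((-1)·(-12) - (-1)·3) = (-4)·294 - 27·(-156) + (-126)·15 = 1146
Since det(C) ≠ 0, rank(C) = 3 and the system is completely controllable.

1146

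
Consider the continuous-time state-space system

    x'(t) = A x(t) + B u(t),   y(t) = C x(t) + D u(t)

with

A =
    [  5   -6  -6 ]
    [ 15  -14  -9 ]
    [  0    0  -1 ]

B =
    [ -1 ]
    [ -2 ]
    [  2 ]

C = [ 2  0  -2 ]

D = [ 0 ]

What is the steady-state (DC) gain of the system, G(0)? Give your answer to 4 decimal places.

G(0) = C(-A)^{-1}B + D = -C A^{-1} B + D.
det A = -20, so A^{-1} = (1/-20)·adj(A) = [[-7/10, 3/10, 3/2], [-3/4, 1/4, 9/4], [0, 0, -1]]
A^{-1} B = [31/10, 19/4, -2]^T
C A^{-1} B = 51/5
G(0) = D - C A^{-1} B = 0 - (51/5) = -51/5 ≈ -10.2000

-10.2000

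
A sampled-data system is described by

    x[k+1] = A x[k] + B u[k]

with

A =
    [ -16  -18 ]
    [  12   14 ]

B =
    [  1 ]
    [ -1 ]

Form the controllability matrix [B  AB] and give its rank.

1

AB = [[2], [-2]]
Controllability matrix C = [B  AB] = [[1, 2], [-1, -2]]
Every column of C is a scalar multiple of column 1 = [1, -1] (multipliers 1, 2), so the columns span a one-dimensional space.
C ≠ 0, hence rank(C) = 1.
rank(C) = 1 < n = 2, so the pair (A, B) is not completely controllable.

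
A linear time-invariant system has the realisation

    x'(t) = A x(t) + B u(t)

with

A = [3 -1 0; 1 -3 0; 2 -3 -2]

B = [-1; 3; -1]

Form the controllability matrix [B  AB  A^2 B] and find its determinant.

AB = [[-6], [-10], [-9]]
A^2B = [[-8], [24], [36]]
Controllability matrix C = [B  AB  A^2B] = [[-1, -6, -8], [3, -10, 24], [-1, -9, 36]]
Expanding along the first row, det(C) = (-1)·((-10)·36 - 24·(-9)) - (-6)·(3·36 - 24·(-1)) + (-8)·(3·(-9) - (-10)·(-1)) = (-1)·(-144) - (-6)·132 + (-8)·(-37) = 1232
Since det(C) ≠ 0, rank(C) = 3 and the system is completely controllable.

1232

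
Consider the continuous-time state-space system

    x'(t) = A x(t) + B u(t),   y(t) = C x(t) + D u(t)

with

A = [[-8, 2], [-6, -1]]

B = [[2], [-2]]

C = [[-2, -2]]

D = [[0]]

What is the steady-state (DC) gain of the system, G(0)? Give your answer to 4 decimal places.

3.0000

G(0) = C(-A)^{-1}B + D = -C A^{-1} B + D.
det A = 20, so A^{-1} = (1/20)·adj(A) = [[-1/20, -1/10], [3/10, -2/5]]
A^{-1} B = [1/10, 7/5]^T
C A^{-1} B = -3
G(0) = D - C A^{-1} B = 0 - (-3) = 3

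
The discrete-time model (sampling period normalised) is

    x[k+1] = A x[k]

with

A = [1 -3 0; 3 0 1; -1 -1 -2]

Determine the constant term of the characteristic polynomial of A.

14

Expand det(zI - A) for the 3×3 matrix.
p(z) = z^3 + z^2 + 8z + 14.
(Check: constant term = det(-A) = (-1)^3 det A = 14; coefficient of z^2 = -tr A = 1.)
The constant term is 14.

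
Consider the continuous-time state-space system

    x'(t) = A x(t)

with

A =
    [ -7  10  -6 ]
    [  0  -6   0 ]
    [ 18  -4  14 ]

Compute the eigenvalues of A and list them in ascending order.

-6, 2, 5

det(sI - A) = s^3 - (tr A)s^2 + (M11 + M22 + M33)s - det A, where Mii is the 2×2 principal minor of A obtained by deleting row i and column i.
tr A = (-7) + (-6) + 14 = 1; M11 = (-6)·14 - 0·(-4) = -84 - 0 = -84; M22 = (-7)·14 - (-6)·18 = -98 - (-108) = 10; M33 = (-7)·(-6) - 10·0 = 42 - 0 = 42; sum of minors = -32.
det A = (-7)·((-6)·14 - 0·(-4)) - 10·(0·14 - 0·18) + (-6)·(0·(-4) - (-6)·18) = (-7)·(-84) - 10·0 + (-6)·108 = -60.
So p(s) = det(sI - A) = s^3 - s^2 - 32s + 60.
Rational-root test: any integer root divides 60. Testing small divisors, s = 2 works: p(2) = 8 + (-4) + (-64) + 60 = 0, so (s - 2) is a factor.
Dividing, p(s) = (s - 2)(s^2 + s - 30).
Factor s^2 + s - 30: two numbers with sum -1 and product -30 are 5 and -6, so s^2 + s - 30 = (s - 5)(s + 6).
Hence p(s) = (s - 5) (s - 2) (s + 6), with roots -6, 2, 5.
At least one eigenvalue has non-negative real part, so the system is not asymptotically stable.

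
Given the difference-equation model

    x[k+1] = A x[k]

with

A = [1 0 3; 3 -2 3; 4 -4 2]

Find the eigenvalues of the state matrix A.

det(zI - A) = z^3 - (tr A)z^2 + (M11 + M22 + M33)z - det A, where Mii is the 2×2 principal minor of A obtained by deleting row i and column i.
tr A = 1 + (-2) + 2 = 1; M11 = (-2)·2 - 3·(-4) = -4 - (-12) = 8; M22 = 1·2 - 3·4 = 2 - 12 = -10; M33 = 1·(-2) - 0·3 = -2 - 0 = -2; sum of minors = -4.
det A = 1·((-2)·2 - 3·(-4)) - 0·(3·2 - 3·4) + 3·(3·(-4) - (-2)·4) = 1·8 - 0·(-6) + 3·(-4) = -4.
So p(z) = det(zI - A) = z^3 - z^2 - 4z + 4.
Rational-root test: any integer root divides 4. Testing small divisors, z = 1 works: p(1) = 1 + (-1) + (-4) + 4 = 0, so (z - 1) is a factor.
Dividing, p(z) = (z - 1)(z^2 - 4).
Factor z^2 - 4: two numbers with sum 0 and product -4 are 2 and -2, so z^2 - 4 = (z - 2)(z + 2).
Hence p(z) = (z - 2) (z - 1) (z + 2), with roots -2, 1, 2.

-2, 1, 2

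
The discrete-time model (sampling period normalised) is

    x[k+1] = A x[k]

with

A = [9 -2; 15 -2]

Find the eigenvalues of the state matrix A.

3, 4

det(zI - A) = z^2 - (tr A)z + det A, with tr A = 9 + (-2) = 7 and det A = 9·(-2) - (-2)·15 = -18 - (-30) = 12.
So p(z) = det(zI - A) = z^2 - 7z + 12.
Factor z^2 - 7z + 12: two numbers with sum 7 and product 12 are 4 and 3, so z^2 - 7z + 12 = (z - 4)(z - 3).
Hence p(z) = (z - 4) (z - 3), with roots 3, 4.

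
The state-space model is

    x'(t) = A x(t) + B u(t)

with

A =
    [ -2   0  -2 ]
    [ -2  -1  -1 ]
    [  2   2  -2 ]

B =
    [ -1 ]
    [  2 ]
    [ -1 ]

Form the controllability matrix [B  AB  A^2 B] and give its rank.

AB = [[4], [1], [4]]
A^2B = [[-16], [-13], [2]]
Controllability matrix C = [B  AB  A^2B] = [[-1, 4, -16], [2, 1, -13], [-1, 4, 2]]
det(C) = (-1)·(1·2 - (-13)·4) - 4·(2·2 - (-13)·(-1)) + (-16)·(2·4 - 1·(-1)) = (-1)·54 - 4·(-9) + (-16)·9 = -162 ≠ 0, so rank(C) = 3.
rank(C) = 3 = n, so the pair (A, B) is completely controllable.

3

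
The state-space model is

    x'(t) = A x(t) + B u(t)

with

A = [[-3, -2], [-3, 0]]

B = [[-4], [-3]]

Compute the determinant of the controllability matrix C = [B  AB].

AB = [[18], [12]]
Controllability matrix C = [B  AB] = [[-4, 18], [-3, 12]]
det(C) = (-4)·12 - 18·(-3) = -48 - (-54) = 6
Since det(C) ≠ 0, rank(C) = 2 and the system is completely controllable.

6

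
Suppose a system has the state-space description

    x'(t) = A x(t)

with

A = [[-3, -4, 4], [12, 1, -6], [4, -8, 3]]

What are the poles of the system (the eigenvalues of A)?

-5, 1, 5

det(sI - A) = s^3 - (tr A)s^2 + (M11 + M22 + M33)s - det A, where Mii is the 2×2 principal minor of A obtained by deleting row i and column i.
tr A = (-3) + 1 + 3 = 1; M11 = 1·3 - (-6)·(-8) = 3 - 48 = -45; M22 = (-3)·3 - 4·4 = -9 - 16 = -25; M33 = (-3)·1 - (-4)·12 = -3 - (-48) = 45; sum of minors = -25.
det A = (-3)·(1·3 - (-6)·(-8)) - (-4)·(12·3 - (-6)·4) + 4·(12·(-8) - 1·4) = (-3)·(-45) - (-4)·60 + 4·(-100) = -25.
So p(s) = det(sI - A) = s^3 - s^2 - 25s + 25.
Rational-root test: any integer root divides 25. Testing small divisors, s = 1 works: p(1) = 1 + (-1) + (-25) + 25 = 0, so (s - 1) is a factor.
Dividing, p(s) = (s - 1)(s^2 - 25).
Factor s^2 - 25: two numbers with sum 0 and product -25 are 5 and -5, so s^2 - 25 = (s - 5)(s + 5).
Hence p(s) = (s - 5) (s - 1) (s + 5), with roots -5, 1, 5.
At least one eigenvalue has non-negative real part, so the system is not asymptotically stable.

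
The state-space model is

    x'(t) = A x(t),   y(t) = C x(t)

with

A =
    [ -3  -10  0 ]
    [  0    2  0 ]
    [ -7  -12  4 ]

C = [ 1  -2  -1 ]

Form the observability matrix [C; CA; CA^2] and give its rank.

CA = [[4, -2, -4]]
CA^2 = [[16, 4, -16]]
Observability matrix O = [C; CA; CA^2] = [[1, -2, -1], [4, -2, -4], [16, 4, -16]]
The columns c1, c2, c3 of O are linearly dependent: c1 + c3 = 0 (check each entry), so rank(O) ≤ 2.
The 2×2 minor from rows 1, 2, columns 1, 2 is 1·(-2) - (-2)·4 = -2 - (-8) = 6 ≠ 0, so rank(O) = 2.
rank(O) = 2 < n = 3, so the pair (A, C) is not completely observable.

2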